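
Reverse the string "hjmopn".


Input: hjmopn
Reading characters right to left:
  Position 5: 'n'
  Position 4: 'p'
  Position 3: 'o'
  Position 2: 'm'
  Position 1: 'j'
  Position 0: 'h'
Reversed: npomjh

npomjh


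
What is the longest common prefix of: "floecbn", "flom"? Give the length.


Words: floecbn, flom
  Position 0: all 'f' => match
  Position 1: all 'l' => match
  Position 2: all 'o' => match
  Position 3: ('e', 'm') => mismatch, stop
LCP = "flo" (length 3)

3


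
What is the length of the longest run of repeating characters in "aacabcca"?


Input: "aacabcca"
Scanning for longest run:
  Position 1 ('a'): continues run of 'a', length=2
  Position 2 ('c'): new char, reset run to 1
  Position 3 ('a'): new char, reset run to 1
  Position 4 ('b'): new char, reset run to 1
  Position 5 ('c'): new char, reset run to 1
  Position 6 ('c'): continues run of 'c', length=2
  Position 7 ('a'): new char, reset run to 1
Longest run: 'a' with length 2

2


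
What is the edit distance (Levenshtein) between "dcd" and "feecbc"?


Computing edit distance: "dcd" -> "feecbc"
DP table:
           f    e    e    c    b    c
      0    1    2    3    4    5    6
  d   1    1    2    3    4    5    6
  c   2    2    2    3    3    4    5
  d   3    3    3    3    4    4    5
Edit distance = dp[3][6] = 5

5


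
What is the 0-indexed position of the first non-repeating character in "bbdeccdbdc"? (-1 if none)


Input: bbdeccdbdc
Character frequencies:
  'b': 3
  'c': 3
  'd': 3
  'e': 1
Scanning left to right for freq == 1:
  Position 0 ('b'): freq=3, skip
  Position 1 ('b'): freq=3, skip
  Position 2 ('d'): freq=3, skip
  Position 3 ('e'): unique! => answer = 3

3


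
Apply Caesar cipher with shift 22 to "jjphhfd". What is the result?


Caesar cipher: shift "jjphhfd" by 22
  'j' (pos 9) + 22 = pos 5 = 'f'
  'j' (pos 9) + 22 = pos 5 = 'f'
  'p' (pos 15) + 22 = pos 11 = 'l'
  'h' (pos 7) + 22 = pos 3 = 'd'
  'h' (pos 7) + 22 = pos 3 = 'd'
  'f' (pos 5) + 22 = pos 1 = 'b'
  'd' (pos 3) + 22 = pos 25 = 'z'
Result: fflddbz

fflddbz


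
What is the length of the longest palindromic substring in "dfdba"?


Input: "dfdba"
Checking substrings for palindromes:
  [0:3] "dfd" (len 3) => palindrome
Longest palindromic substring: "dfd" with length 3

3


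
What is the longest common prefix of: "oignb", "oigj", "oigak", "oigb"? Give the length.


Words: oignb, oigj, oigak, oigb
  Position 0: all 'o' => match
  Position 1: all 'i' => match
  Position 2: all 'g' => match
  Position 3: ('n', 'j', 'a', 'b') => mismatch, stop
LCP = "oig" (length 3)

3


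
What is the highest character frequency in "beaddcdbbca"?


Input: beaddcdbbca
Character counts:
  'a': 2
  'b': 3
  'c': 2
  'd': 3
  'e': 1
Maximum frequency: 3

3


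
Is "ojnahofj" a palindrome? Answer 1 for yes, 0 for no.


Input: ojnahofj
Reversed: jfohanjo
  Compare pos 0 ('o') with pos 7 ('j'): MISMATCH
  Compare pos 1 ('j') with pos 6 ('f'): MISMATCH
  Compare pos 2 ('n') with pos 5 ('o'): MISMATCH
  Compare pos 3 ('a') with pos 4 ('h'): MISMATCH
Result: not a palindrome

0


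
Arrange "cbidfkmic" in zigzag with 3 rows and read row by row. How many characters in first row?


Zigzag "cbidfkmic" into 3 rows:
Placing characters:
  'c' => row 0
  'b' => row 1
  'i' => row 2
  'd' => row 1
  'f' => row 0
  'k' => row 1
  'm' => row 2
  'i' => row 1
  'c' => row 0
Rows:
  Row 0: "cfc"
  Row 1: "bdki"
  Row 2: "im"
First row length: 3

3


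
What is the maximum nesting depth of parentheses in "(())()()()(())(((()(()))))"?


Input: "(())()()()(())(((()(()))))"
Tracking depth:
  Position 0 '(': depth becomes 1
  Position 1 '(': depth becomes 2
  Position 2 ')': depth becomes 1
  Position 3 ')': depth becomes 0
  Position 4 '(': depth becomes 1
  Position 5 ')': depth becomes 0
  Position 6 '(': depth becomes 1
  Position 7 ')': depth becomes 0
  Position 8 '(': depth becomes 1
  Position 9 ')': depth becomes 0
  Position 10 '(': depth becomes 1
  Position 11 '(': depth becomes 2
  Position 12 ')': depth becomes 1
  Position 13 ')': depth becomes 0
  Position 14 '(': depth becomes 1
  Position 15 '(': depth becomes 2
  Position 16 '(': depth becomes 3
  Position 17 '(': depth becomes 4
  Position 18 ')': depth becomes 3
  Position 19 '(': depth becomes 4
  Position 20 '(': depth becomes 5
  Position 21 ')': depth becomes 4
  Position 22 ')': depth becomes 3
  Position 23 ')': depth becomes 2
  Position 24 ')': depth becomes 1
  Position 25 ')': depth becomes 0
Maximum depth reached: 5

5


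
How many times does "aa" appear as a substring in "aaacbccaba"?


Searching for "aa" in "aaacbccaba"
Scanning each position:
  Position 0: "aa" => MATCH
  Position 1: "aa" => MATCH
  Position 2: "ac" => no
  Position 3: "cb" => no
  Position 4: "bc" => no
  Position 5: "cc" => no
  Position 6: "ca" => no
  Position 7: "ab" => no
  Position 8: "ba" => no
Total occurrences: 2

2


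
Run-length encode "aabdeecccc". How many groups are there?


Input: aabdeecccc
Scanning for consecutive runs:
  Group 1: 'a' x 2 (positions 0-1)
  Group 2: 'b' x 1 (positions 2-2)
  Group 3: 'd' x 1 (positions 3-3)
  Group 4: 'e' x 2 (positions 4-5)
  Group 5: 'c' x 4 (positions 6-9)
Total groups: 5

5


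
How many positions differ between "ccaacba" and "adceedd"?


Comparing "ccaacba" and "adceedd" position by position:
  Position 0: 'c' vs 'a' => DIFFER
  Position 1: 'c' vs 'd' => DIFFER
  Position 2: 'a' vs 'c' => DIFFER
  Position 3: 'a' vs 'e' => DIFFER
  Position 4: 'c' vs 'e' => DIFFER
  Position 5: 'b' vs 'd' => DIFFER
  Position 6: 'a' vs 'd' => DIFFER
Positions that differ: 7

7


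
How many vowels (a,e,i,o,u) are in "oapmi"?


Input: oapmi
Checking each character:
  'o' at position 0: vowel (running total: 1)
  'a' at position 1: vowel (running total: 2)
  'p' at position 2: consonant
  'm' at position 3: consonant
  'i' at position 4: vowel (running total: 3)
Total vowels: 3

3


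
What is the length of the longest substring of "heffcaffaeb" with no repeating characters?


Input: "heffcaffaeb"
Sliding window (track last position of each char):
  Position 0 ('h'): window [0,0] length 1 -- new best
  Position 1 ('e'): window [0,1] length 2 -- new best
  Position 2 ('f'): window [0,2] length 3 -- new best
  Position 3 ('f'): repeat (last at 2), move window start to 3
  Position 3 ('f'): window [3,3] length 1
  Position 4 ('c'): window [3,4] length 2
  Position 5 ('a'): window [3,5] length 3
  Position 6 ('f'): repeat (last at 3), move window start to 4
  Position 6 ('f'): window [4,6] length 3
  Position 7 ('f'): repeat (last at 6), move window start to 7
  Position 7 ('f'): window [7,7] length 1
  Position 8 ('a'): window [7,8] length 2
  Position 9 ('e'): window [7,9] length 3
  Position 10 ('b'): window [7,10] length 4 -- new best
Longest substring with no repeats: "faeb" with length 4

4


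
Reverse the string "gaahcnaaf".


Input: gaahcnaaf
Reading characters right to left:
  Position 8: 'f'
  Position 7: 'a'
  Position 6: 'a'
  Position 5: 'n'
  Position 4: 'c'
  Position 3: 'h'
  Position 2: 'a'
  Position 1: 'a'
  Position 0: 'g'
Reversed: faanchaag

faanchaag


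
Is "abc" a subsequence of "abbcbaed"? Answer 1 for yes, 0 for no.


Check if "abc" is a subsequence of "abbcbaed"
Greedy scan:
  Position 0 ('a'): matches sub[0] = 'a'
  Position 1 ('b'): matches sub[1] = 'b'
  Position 2 ('b'): no match needed
  Position 3 ('c'): matches sub[2] = 'c'
  Position 4 ('b'): no match needed
  Position 5 ('a'): no match needed
  Position 6 ('e'): no match needed
  Position 7 ('d'): no match needed
All 3 characters matched => is a subsequence

1


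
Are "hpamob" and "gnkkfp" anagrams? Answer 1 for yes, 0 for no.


Strings: "hpamob", "gnkkfp"
Sorted first:  abhmop
Sorted second: fgkknp
Differ at position 0: 'a' vs 'f' => not anagrams

0


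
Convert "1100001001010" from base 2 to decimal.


Input: "1100001001010" in base 2
Positional expansion:
  Digit '1' (value 1) x 2^12 = 4096
  Digit '1' (value 1) x 2^11 = 2048
  Digit '0' (value 0) x 2^10 = 0
  Digit '0' (value 0) x 2^9 = 0
  Digit '0' (value 0) x 2^8 = 0
  Digit '0' (value 0) x 2^7 = 0
  Digit '1' (value 1) x 2^6 = 64
  Digit '0' (value 0) x 2^5 = 0
  Digit '0' (value 0) x 2^4 = 0
  Digit '1' (value 1) x 2^3 = 8
  Digit '0' (value 0) x 2^2 = 0
  Digit '1' (value 1) x 2^1 = 2
  Digit '0' (value 0) x 2^0 = 0
Sum = 6218

6218


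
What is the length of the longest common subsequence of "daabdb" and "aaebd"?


LCS of "daabdb" and "aaebd"
DP table:
           a    a    e    b    d
      0    0    0    0    0    0
  d   0    0    0    0    0    1
  a   0    1    1    1    1    1
  a   0    1    2    2    2    2
  b   0    1    2    2    3    3
  d   0    1    2    2    3    4
  b   0    1    2    2    3    4
LCS length = dp[6][5] = 4

4


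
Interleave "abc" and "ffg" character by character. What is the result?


Interleaving "abc" and "ffg":
  Position 0: 'a' from first, 'f' from second => "af"
  Position 1: 'b' from first, 'f' from second => "bf"
  Position 2: 'c' from first, 'g' from second => "cg"
Result: afbfcg

afbfcg


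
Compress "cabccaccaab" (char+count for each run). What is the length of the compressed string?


Input: cabccaccaab
Runs:
  'c' x 1 => "c1"
  'a' x 1 => "a1"
  'b' x 1 => "b1"
  'c' x 2 => "c2"
  'a' x 1 => "a1"
  'c' x 2 => "c2"
  'a' x 2 => "a2"
  'b' x 1 => "b1"
Compressed: "c1a1b1c2a1c2a2b1"
Compressed length: 16

16


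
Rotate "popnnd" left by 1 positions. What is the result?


Input: "popnnd", rotate left by 1
First 1 characters: "p"
Remaining characters: "opnnd"
Concatenate remaining + first: "opnnd" + "p" = "opnndp"

opnndp


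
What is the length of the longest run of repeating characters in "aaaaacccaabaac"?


Input: "aaaaacccaabaac"
Scanning for longest run:
  Position 1 ('a'): continues run of 'a', length=2
  Position 2 ('a'): continues run of 'a', length=3
  Position 3 ('a'): continues run of 'a', length=4
  Position 4 ('a'): continues run of 'a', length=5
  Position 5 ('c'): new char, reset run to 1
  Position 6 ('c'): continues run of 'c', length=2
  Position 7 ('c'): continues run of 'c', length=3
  Position 8 ('a'): new char, reset run to 1
  Position 9 ('a'): continues run of 'a', length=2
  Position 10 ('b'): new char, reset run to 1
  Position 11 ('a'): new char, reset run to 1
  Position 12 ('a'): continues run of 'a', length=2
  Position 13 ('c'): new char, reset run to 1
Longest run: 'a' with length 5

5


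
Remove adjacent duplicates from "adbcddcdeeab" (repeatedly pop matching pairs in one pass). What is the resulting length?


Input: adbcddcdeeab
Stack-based adjacent duplicate removal:
  Read 'a': push. Stack: a
  Read 'd': push. Stack: ad
  Read 'b': push. Stack: adb
  Read 'c': push. Stack: adbc
  Read 'd': push. Stack: adbcd
  Read 'd': matches stack top 'd' => pop. Stack: adbc
  Read 'c': matches stack top 'c' => pop. Stack: adb
  Read 'd': push. Stack: adbd
  Read 'e': push. Stack: adbde
  Read 'e': matches stack top 'e' => pop. Stack: adbd
  Read 'a': push. Stack: adbda
  Read 'b': push. Stack: adbdab
Final stack: "adbdab" (length 6)

6


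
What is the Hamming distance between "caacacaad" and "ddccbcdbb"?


Comparing "caacacaad" and "ddccbcdbb" position by position:
  Position 0: 'c' vs 'd' => differ
  Position 1: 'a' vs 'd' => differ
  Position 2: 'a' vs 'c' => differ
  Position 3: 'c' vs 'c' => same
  Position 4: 'a' vs 'b' => differ
  Position 5: 'c' vs 'c' => same
  Position 6: 'a' vs 'd' => differ
  Position 7: 'a' vs 'b' => differ
  Position 8: 'd' vs 'b' => differ
Total differences (Hamming distance): 7

7


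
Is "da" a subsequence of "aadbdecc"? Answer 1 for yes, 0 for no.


Check if "da" is a subsequence of "aadbdecc"
Greedy scan:
  Position 0 ('a'): no match needed
  Position 1 ('a'): no match needed
  Position 2 ('d'): matches sub[0] = 'd'
  Position 3 ('b'): no match needed
  Position 4 ('d'): no match needed
  Position 5 ('e'): no match needed
  Position 6 ('c'): no match needed
  Position 7 ('c'): no match needed
Only matched 1/2 characters => not a subsequence

0


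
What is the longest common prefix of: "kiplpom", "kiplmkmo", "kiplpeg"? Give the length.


Words: kiplpom, kiplmkmo, kiplpeg
  Position 0: all 'k' => match
  Position 1: all 'i' => match
  Position 2: all 'p' => match
  Position 3: all 'l' => match
  Position 4: ('p', 'm', 'p') => mismatch, stop
LCP = "kipl" (length 4)

4


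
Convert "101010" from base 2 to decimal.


Input: "101010" in base 2
Positional expansion:
  Digit '1' (value 1) x 2^5 = 32
  Digit '0' (value 0) x 2^4 = 0
  Digit '1' (value 1) x 2^3 = 8
  Digit '0' (value 0) x 2^2 = 0
  Digit '1' (value 1) x 2^1 = 2
  Digit '0' (value 0) x 2^0 = 0
Sum = 42

42


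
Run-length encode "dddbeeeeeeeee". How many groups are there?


Input: dddbeeeeeeeee
Scanning for consecutive runs:
  Group 1: 'd' x 3 (positions 0-2)
  Group 2: 'b' x 1 (positions 3-3)
  Group 3: 'e' x 9 (positions 4-12)
Total groups: 3

3


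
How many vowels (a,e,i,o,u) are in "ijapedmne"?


Input: ijapedmne
Checking each character:
  'i' at position 0: vowel (running total: 1)
  'j' at position 1: consonant
  'a' at position 2: vowel (running total: 2)
  'p' at position 3: consonant
  'e' at position 4: vowel (running total: 3)
  'd' at position 5: consonant
  'm' at position 6: consonant
  'n' at position 7: consonant
  'e' at position 8: vowel (running total: 4)
Total vowels: 4

4


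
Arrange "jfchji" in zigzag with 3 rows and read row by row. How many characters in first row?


Zigzag "jfchji" into 3 rows:
Placing characters:
  'j' => row 0
  'f' => row 1
  'c' => row 2
  'h' => row 1
  'j' => row 0
  'i' => row 1
Rows:
  Row 0: "jj"
  Row 1: "fhi"
  Row 2: "c"
First row length: 2

2


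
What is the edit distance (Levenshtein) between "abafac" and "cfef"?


Computing edit distance: "abafac" -> "cfef"
DP table:
           c    f    e    f
      0    1    2    3    4
  a   1    1    2    3    4
  b   2    2    2    3    4
  a   3    3    3    3    4
  f   4    4    3    4    3
  a   5    5    4    4    4
  c   6    5    5    5    5
Edit distance = dp[6][4] = 5

5


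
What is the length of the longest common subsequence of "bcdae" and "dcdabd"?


LCS of "bcdae" and "dcdabd"
DP table:
           d    c    d    a    b    d
      0    0    0    0    0    0    0
  b   0    0    0    0    0    1    1
  c   0    0    1    1    1    1    1
  d   0    1    1    2    2    2    2
  a   0    1    1    2    3    3    3
  e   0    1    1    2    3    3    3
LCS length = dp[5][6] = 3

3


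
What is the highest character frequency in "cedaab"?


Input: cedaab
Character counts:
  'a': 2
  'b': 1
  'c': 1
  'd': 1
  'e': 1
Maximum frequency: 2

2


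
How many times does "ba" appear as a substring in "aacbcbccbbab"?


Searching for "ba" in "aacbcbccbbab"
Scanning each position:
  Position 0: "aa" => no
  Position 1: "ac" => no
  Position 2: "cb" => no
  Position 3: "bc" => no
  Position 4: "cb" => no
  Position 5: "bc" => no
  Position 6: "cc" => no
  Position 7: "cb" => no
  Position 8: "bb" => no
  Position 9: "ba" => MATCH
  Position 10: "ab" => no
Total occurrences: 1

1


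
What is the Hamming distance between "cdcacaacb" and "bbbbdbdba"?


Comparing "cdcacaacb" and "bbbbdbdba" position by position:
  Position 0: 'c' vs 'b' => differ
  Position 1: 'd' vs 'b' => differ
  Position 2: 'c' vs 'b' => differ
  Position 3: 'a' vs 'b' => differ
  Position 4: 'c' vs 'd' => differ
  Position 5: 'a' vs 'b' => differ
  Position 6: 'a' vs 'd' => differ
  Position 7: 'c' vs 'b' => differ
  Position 8: 'b' vs 'a' => differ
Total differences (Hamming distance): 9

9


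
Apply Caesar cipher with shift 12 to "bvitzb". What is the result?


Caesar cipher: shift "bvitzb" by 12
  'b' (pos 1) + 12 = pos 13 = 'n'
  'v' (pos 21) + 12 = pos 7 = 'h'
  'i' (pos 8) + 12 = pos 20 = 'u'
  't' (pos 19) + 12 = pos 5 = 'f'
  'z' (pos 25) + 12 = pos 11 = 'l'
  'b' (pos 1) + 12 = pos 13 = 'n'
Result: nhufln

nhufln


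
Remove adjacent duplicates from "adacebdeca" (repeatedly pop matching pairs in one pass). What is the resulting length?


Input: adacebdeca
Stack-based adjacent duplicate removal:
  Read 'a': push. Stack: a
  Read 'd': push. Stack: ad
  Read 'a': push. Stack: ada
  Read 'c': push. Stack: adac
  Read 'e': push. Stack: adace
  Read 'b': push. Stack: adaceb
  Read 'd': push. Stack: adacebd
  Read 'e': push. Stack: adacebde
  Read 'c': push. Stack: adacebdec
  Read 'a': push. Stack: adacebdeca
Final stack: "adacebdeca" (length 10)

10


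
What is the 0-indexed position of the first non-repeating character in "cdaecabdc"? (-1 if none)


Input: cdaecabdc
Character frequencies:
  'a': 2
  'b': 1
  'c': 3
  'd': 2
  'e': 1
Scanning left to right for freq == 1:
  Position 0 ('c'): freq=3, skip
  Position 1 ('d'): freq=2, skip
  Position 2 ('a'): freq=2, skip
  Position 3 ('e'): unique! => answer = 3

3


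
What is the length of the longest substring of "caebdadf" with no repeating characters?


Input: "caebdadf"
Sliding window (track last position of each char):
  Position 0 ('c'): window [0,0] length 1 -- new best
  Position 1 ('a'): window [0,1] length 2 -- new best
  Position 2 ('e'): window [0,2] length 3 -- new best
  Position 3 ('b'): window [0,3] length 4 -- new best
  Position 4 ('d'): window [0,4] length 5 -- new best
  Position 5 ('a'): repeat (last at 1), move window start to 2
  Position 5 ('a'): window [2,5] length 4
  Position 6 ('d'): repeat (last at 4), move window start to 5
  Position 6 ('d'): window [5,6] length 2
  Position 7 ('f'): window [5,7] length 3
Longest substring with no repeats: "caebd" with length 5

5


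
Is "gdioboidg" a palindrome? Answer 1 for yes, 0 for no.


Input: gdioboidg
Reversed: gdioboidg
  Compare pos 0 ('g') with pos 8 ('g'): match
  Compare pos 1 ('d') with pos 7 ('d'): match
  Compare pos 2 ('i') with pos 6 ('i'): match
  Compare pos 3 ('o') with pos 5 ('o'): match
Result: palindrome

1


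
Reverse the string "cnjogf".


Input: cnjogf
Reading characters right to left:
  Position 5: 'f'
  Position 4: 'g'
  Position 3: 'o'
  Position 2: 'j'
  Position 1: 'n'
  Position 0: 'c'
Reversed: fgojnc

fgojnc


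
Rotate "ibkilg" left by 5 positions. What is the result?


Input: "ibkilg", rotate left by 5
First 5 characters: "ibkil"
Remaining characters: "g"
Concatenate remaining + first: "g" + "ibkil" = "gibkil"

gibkil


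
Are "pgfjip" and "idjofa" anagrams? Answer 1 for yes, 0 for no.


Strings: "pgfjip", "idjofa"
Sorted first:  fgijpp
Sorted second: adfijo
Differ at position 0: 'f' vs 'a' => not anagrams

0


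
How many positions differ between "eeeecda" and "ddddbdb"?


Comparing "eeeecda" and "ddddbdb" position by position:
  Position 0: 'e' vs 'd' => DIFFER
  Position 1: 'e' vs 'd' => DIFFER
  Position 2: 'e' vs 'd' => DIFFER
  Position 3: 'e' vs 'd' => DIFFER
  Position 4: 'c' vs 'b' => DIFFER
  Position 5: 'd' vs 'd' => same
  Position 6: 'a' vs 'b' => DIFFER
Positions that differ: 6

6


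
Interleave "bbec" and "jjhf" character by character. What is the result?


Interleaving "bbec" and "jjhf":
  Position 0: 'b' from first, 'j' from second => "bj"
  Position 1: 'b' from first, 'j' from second => "bj"
  Position 2: 'e' from first, 'h' from second => "eh"
  Position 3: 'c' from first, 'f' from second => "cf"
Result: bjbjehcf

bjbjehcf


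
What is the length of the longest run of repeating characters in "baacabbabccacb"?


Input: "baacabbabccacb"
Scanning for longest run:
  Position 1 ('a'): new char, reset run to 1
  Position 2 ('a'): continues run of 'a', length=2
  Position 3 ('c'): new char, reset run to 1
  Position 4 ('a'): new char, reset run to 1
  Position 5 ('b'): new char, reset run to 1
  Position 6 ('b'): continues run of 'b', length=2
  Position 7 ('a'): new char, reset run to 1
  Position 8 ('b'): new char, reset run to 1
  Position 9 ('c'): new char, reset run to 1
  Position 10 ('c'): continues run of 'c', length=2
  Position 11 ('a'): new char, reset run to 1
  Position 12 ('c'): new char, reset run to 1
  Position 13 ('b'): new char, reset run to 1
Longest run: 'a' with length 2

2


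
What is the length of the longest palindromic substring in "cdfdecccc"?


Input: "cdfdecccc"
Checking substrings for palindromes:
  [5:9] "cccc" (len 4) => palindrome
  [1:4] "dfd" (len 3) => palindrome
  [5:8] "ccc" (len 3) => palindrome
  [6:9] "ccc" (len 3) => palindrome
  [5:7] "cc" (len 2) => palindrome
  [6:8] "cc" (len 2) => palindrome
Longest palindromic substring: "cccc" with length 4

4


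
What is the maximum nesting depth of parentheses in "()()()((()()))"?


Input: "()()()((()()))"
Tracking depth:
  Position 0 '(': depth becomes 1
  Position 1 ')': depth becomes 0
  Position 2 '(': depth becomes 1
  Position 3 ')': depth becomes 0
  Position 4 '(': depth becomes 1
  Position 5 ')': depth becomes 0
  Position 6 '(': depth becomes 1
  Position 7 '(': depth becomes 2
  Position 8 '(': depth becomes 3
  Position 9 ')': depth becomes 2
  Position 10 '(': depth becomes 3
  Position 11 ')': depth becomes 2
  Position 12 ')': depth becomes 1
  Position 13 ')': depth becomes 0
Maximum depth reached: 3

3


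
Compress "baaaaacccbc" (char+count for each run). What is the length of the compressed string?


Input: baaaaacccbc
Runs:
  'b' x 1 => "b1"
  'a' x 5 => "a5"
  'c' x 3 => "c3"
  'b' x 1 => "b1"
  'c' x 1 => "c1"
Compressed: "b1a5c3b1c1"
Compressed length: 10

10


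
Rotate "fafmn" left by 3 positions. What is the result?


Input: "fafmn", rotate left by 3
First 3 characters: "faf"
Remaining characters: "mn"
Concatenate remaining + first: "mn" + "faf" = "mnfaf"

mnfaf


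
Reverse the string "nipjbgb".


Input: nipjbgb
Reading characters right to left:
  Position 6: 'b'
  Position 5: 'g'
  Position 4: 'b'
  Position 3: 'j'
  Position 2: 'p'
  Position 1: 'i'
  Position 0: 'n'
Reversed: bgbjpin

bgbjpin


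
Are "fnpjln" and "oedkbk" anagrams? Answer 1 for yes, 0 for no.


Strings: "fnpjln", "oedkbk"
Sorted first:  fjlnnp
Sorted second: bdekko
Differ at position 0: 'f' vs 'b' => not anagrams

0


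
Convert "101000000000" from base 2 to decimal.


Input: "101000000000" in base 2
Positional expansion:
  Digit '1' (value 1) x 2^11 = 2048
  Digit '0' (value 0) x 2^10 = 0
  Digit '1' (value 1) x 2^9 = 512
  Digit '0' (value 0) x 2^8 = 0
  Digit '0' (value 0) x 2^7 = 0
  Digit '0' (value 0) x 2^6 = 0
  Digit '0' (value 0) x 2^5 = 0
  Digit '0' (value 0) x 2^4 = 0
  Digit '0' (value 0) x 2^3 = 0
  Digit '0' (value 0) x 2^2 = 0
  Digit '0' (value 0) x 2^1 = 0
  Digit '0' (value 0) x 2^0 = 0
Sum = 2560

2560


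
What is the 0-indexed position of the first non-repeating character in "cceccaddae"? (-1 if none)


Input: cceccaddae
Character frequencies:
  'a': 2
  'c': 4
  'd': 2
  'e': 2
Scanning left to right for freq == 1:
  Position 0 ('c'): freq=4, skip
  Position 1 ('c'): freq=4, skip
  Position 2 ('e'): freq=2, skip
  Position 3 ('c'): freq=4, skip
  Position 4 ('c'): freq=4, skip
  Position 5 ('a'): freq=2, skip
  Position 6 ('d'): freq=2, skip
  Position 7 ('d'): freq=2, skip
  Position 8 ('a'): freq=2, skip
  Position 9 ('e'): freq=2, skip
  No unique character found => answer = -1

-1


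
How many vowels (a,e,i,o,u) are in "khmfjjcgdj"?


Input: khmfjjcgdj
Checking each character:
  'k' at position 0: consonant
  'h' at position 1: consonant
  'm' at position 2: consonant
  'f' at position 3: consonant
  'j' at position 4: consonant
  'j' at position 5: consonant
  'c' at position 6: consonant
  'g' at position 7: consonant
  'd' at position 8: consonant
  'j' at position 9: consonant
Total vowels: 0

0


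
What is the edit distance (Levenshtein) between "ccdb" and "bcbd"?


Computing edit distance: "ccdb" -> "bcbd"
DP table:
           b    c    b    d
      0    1    2    3    4
  c   1    1    1    2    3
  c   2    2    1    2    3
  d   3    3    2    2    2
  b   4    3    3    2    3
Edit distance = dp[4][4] = 3

3


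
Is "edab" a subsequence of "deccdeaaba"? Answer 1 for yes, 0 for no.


Check if "edab" is a subsequence of "deccdeaaba"
Greedy scan:
  Position 0 ('d'): no match needed
  Position 1 ('e'): matches sub[0] = 'e'
  Position 2 ('c'): no match needed
  Position 3 ('c'): no match needed
  Position 4 ('d'): matches sub[1] = 'd'
  Position 5 ('e'): no match needed
  Position 6 ('a'): matches sub[2] = 'a'
  Position 7 ('a'): no match needed
  Position 8 ('b'): matches sub[3] = 'b'
  Position 9 ('a'): no match needed
All 4 characters matched => is a subsequence

1


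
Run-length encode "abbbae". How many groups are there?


Input: abbbae
Scanning for consecutive runs:
  Group 1: 'a' x 1 (positions 0-0)
  Group 2: 'b' x 3 (positions 1-3)
  Group 3: 'a' x 1 (positions 4-4)
  Group 4: 'e' x 1 (positions 5-5)
Total groups: 4

4


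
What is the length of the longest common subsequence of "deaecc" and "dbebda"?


LCS of "deaecc" and "dbebda"
DP table:
           d    b    e    b    d    a
      0    0    0    0    0    0    0
  d   0    1    1    1    1    1    1
  e   0    1    1    2    2    2    2
  a   0    1    1    2    2    2    3
  e   0    1    1    2    2    2    3
  c   0    1    1    2    2    2    3
  c   0    1    1    2    2    2    3
LCS length = dp[6][6] = 3

3


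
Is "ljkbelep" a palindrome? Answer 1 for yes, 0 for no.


Input: ljkbelep
Reversed: pelebkjl
  Compare pos 0 ('l') with pos 7 ('p'): MISMATCH
  Compare pos 1 ('j') with pos 6 ('e'): MISMATCH
  Compare pos 2 ('k') with pos 5 ('l'): MISMATCH
  Compare pos 3 ('b') with pos 4 ('e'): MISMATCH
Result: not a palindrome

0


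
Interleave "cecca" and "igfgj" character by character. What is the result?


Interleaving "cecca" and "igfgj":
  Position 0: 'c' from first, 'i' from second => "ci"
  Position 1: 'e' from first, 'g' from second => "eg"
  Position 2: 'c' from first, 'f' from second => "cf"
  Position 3: 'c' from first, 'g' from second => "cg"
  Position 4: 'a' from first, 'j' from second => "aj"
Result: ciegcfcgaj

ciegcfcgaj


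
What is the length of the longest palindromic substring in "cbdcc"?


Input: "cbdcc"
Checking substrings for palindromes:
  [3:5] "cc" (len 2) => palindrome
Longest palindromic substring: "cc" with length 2

2


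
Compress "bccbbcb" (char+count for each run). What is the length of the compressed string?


Input: bccbbcb
Runs:
  'b' x 1 => "b1"
  'c' x 2 => "c2"
  'b' x 2 => "b2"
  'c' x 1 => "c1"
  'b' x 1 => "b1"
Compressed: "b1c2b2c1b1"
Compressed length: 10

10


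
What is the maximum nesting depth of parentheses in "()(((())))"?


Input: "()(((())))"
Tracking depth:
  Position 0 '(': depth becomes 1
  Position 1 ')': depth becomes 0
  Position 2 '(': depth becomes 1
  Position 3 '(': depth becomes 2
  Position 4 '(': depth becomes 3
  Position 5 '(': depth becomes 4
  Position 6 ')': depth becomes 3
  Position 7 ')': depth becomes 2
  Position 8 ')': depth becomes 1
  Position 9 ')': depth becomes 0
Maximum depth reached: 4

4


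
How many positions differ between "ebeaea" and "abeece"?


Comparing "ebeaea" and "abeece" position by position:
  Position 0: 'e' vs 'a' => DIFFER
  Position 1: 'b' vs 'b' => same
  Position 2: 'e' vs 'e' => same
  Position 3: 'a' vs 'e' => DIFFER
  Position 4: 'e' vs 'c' => DIFFER
  Position 5: 'a' vs 'e' => DIFFER
Positions that differ: 4

4


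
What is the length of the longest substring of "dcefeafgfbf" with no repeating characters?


Input: "dcefeafgfbf"
Sliding window (track last position of each char):
  Position 0 ('d'): window [0,0] length 1 -- new best
  Position 1 ('c'): window [0,1] length 2 -- new best
  Position 2 ('e'): window [0,2] length 3 -- new best
  Position 3 ('f'): window [0,3] length 4 -- new best
  Position 4 ('e'): repeat (last at 2), move window start to 3
  Position 4 ('e'): window [3,4] length 2
  Position 5 ('a'): window [3,5] length 3
  Position 6 ('f'): repeat (last at 3), move window start to 4
  Position 6 ('f'): window [4,6] length 3
  Position 7 ('g'): window [4,7] length 4
  Position 8 ('f'): repeat (last at 6), move window start to 7
  Position 8 ('f'): window [7,8] length 2
  Position 9 ('b'): window [7,9] length 3
  Position 10 ('f'): repeat (last at 8), move window start to 9
  Position 10 ('f'): window [9,10] length 2
Longest substring with no repeats: "dcef" with length 4

4


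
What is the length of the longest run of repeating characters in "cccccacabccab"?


Input: "cccccacabccab"
Scanning for longest run:
  Position 1 ('c'): continues run of 'c', length=2
  Position 2 ('c'): continues run of 'c', length=3
  Position 3 ('c'): continues run of 'c', length=4
  Position 4 ('c'): continues run of 'c', length=5
  Position 5 ('a'): new char, reset run to 1
  Position 6 ('c'): new char, reset run to 1
  Position 7 ('a'): new char, reset run to 1
  Position 8 ('b'): new char, reset run to 1
  Position 9 ('c'): new char, reset run to 1
  Position 10 ('c'): continues run of 'c', length=2
  Position 11 ('a'): new char, reset run to 1
  Position 12 ('b'): new char, reset run to 1
Longest run: 'c' with length 5

5


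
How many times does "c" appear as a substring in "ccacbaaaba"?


Searching for "c" in "ccacbaaaba"
Scanning each position:
  Position 0: "c" => MATCH
  Position 1: "c" => MATCH
  Position 2: "a" => no
  Position 3: "c" => MATCH
  Position 4: "b" => no
  Position 5: "a" => no
  Position 6: "a" => no
  Position 7: "a" => no
  Position 8: "b" => no
  Position 9: "a" => no
Total occurrences: 3

3


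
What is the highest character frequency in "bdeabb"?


Input: bdeabb
Character counts:
  'a': 1
  'b': 3
  'd': 1
  'e': 1
Maximum frequency: 3

3


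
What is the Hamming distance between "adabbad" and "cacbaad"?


Comparing "adabbad" and "cacbaad" position by position:
  Position 0: 'a' vs 'c' => differ
  Position 1: 'd' vs 'a' => differ
  Position 2: 'a' vs 'c' => differ
  Position 3: 'b' vs 'b' => same
  Position 4: 'b' vs 'a' => differ
  Position 5: 'a' vs 'a' => same
  Position 6: 'd' vs 'd' => same
Total differences (Hamming distance): 4

4


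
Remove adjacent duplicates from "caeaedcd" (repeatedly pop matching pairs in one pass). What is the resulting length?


Input: caeaedcd
Stack-based adjacent duplicate removal:
  Read 'c': push. Stack: c
  Read 'a': push. Stack: ca
  Read 'e': push. Stack: cae
  Read 'a': push. Stack: caea
  Read 'e': push. Stack: caeae
  Read 'd': push. Stack: caeaed
  Read 'c': push. Stack: caeaedc
  Read 'd': push. Stack: caeaedcd
Final stack: "caeaedcd" (length 8)

8


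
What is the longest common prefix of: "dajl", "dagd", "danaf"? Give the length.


Words: dajl, dagd, danaf
  Position 0: all 'd' => match
  Position 1: all 'a' => match
  Position 2: ('j', 'g', 'n') => mismatch, stop
LCP = "da" (length 2)

2


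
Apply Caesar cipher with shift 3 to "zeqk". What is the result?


Caesar cipher: shift "zeqk" by 3
  'z' (pos 25) + 3 = pos 2 = 'c'
  'e' (pos 4) + 3 = pos 7 = 'h'
  'q' (pos 16) + 3 = pos 19 = 't'
  'k' (pos 10) + 3 = pos 13 = 'n'
Result: chtn

chtn


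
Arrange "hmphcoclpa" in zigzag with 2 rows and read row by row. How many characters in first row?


Zigzag "hmphcoclpa" into 2 rows:
Placing characters:
  'h' => row 0
  'm' => row 1
  'p' => row 0
  'h' => row 1
  'c' => row 0
  'o' => row 1
  'c' => row 0
  'l' => row 1
  'p' => row 0
  'a' => row 1
Rows:
  Row 0: "hpccp"
  Row 1: "mhola"
First row length: 5

5


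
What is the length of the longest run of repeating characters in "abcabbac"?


Input: "abcabbac"
Scanning for longest run:
  Position 1 ('b'): new char, reset run to 1
  Position 2 ('c'): new char, reset run to 1
  Position 3 ('a'): new char, reset run to 1
  Position 4 ('b'): new char, reset run to 1
  Position 5 ('b'): continues run of 'b', length=2
  Position 6 ('a'): new char, reset run to 1
  Position 7 ('c'): new char, reset run to 1
Longest run: 'b' with length 2

2


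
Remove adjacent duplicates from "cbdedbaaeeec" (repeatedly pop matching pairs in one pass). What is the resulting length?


Input: cbdedbaaeeec
Stack-based adjacent duplicate removal:
  Read 'c': push. Stack: c
  Read 'b': push. Stack: cb
  Read 'd': push. Stack: cbd
  Read 'e': push. Stack: cbde
  Read 'd': push. Stack: cbded
  Read 'b': push. Stack: cbdedb
  Read 'a': push. Stack: cbdedba
  Read 'a': matches stack top 'a' => pop. Stack: cbdedb
  Read 'e': push. Stack: cbdedbe
  Read 'e': matches stack top 'e' => pop. Stack: cbdedb
  Read 'e': push. Stack: cbdedbe
  Read 'c': push. Stack: cbdedbec
Final stack: "cbdedbec" (length 8)

8


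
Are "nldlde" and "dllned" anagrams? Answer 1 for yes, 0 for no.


Strings: "nldlde", "dllned"
Sorted first:  ddelln
Sorted second: ddelln
Sorted forms match => anagrams

1


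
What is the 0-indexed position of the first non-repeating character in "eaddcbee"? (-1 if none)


Input: eaddcbee
Character frequencies:
  'a': 1
  'b': 1
  'c': 1
  'd': 2
  'e': 3
Scanning left to right for freq == 1:
  Position 0 ('e'): freq=3, skip
  Position 1 ('a'): unique! => answer = 1

1


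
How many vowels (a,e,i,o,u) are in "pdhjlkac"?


Input: pdhjlkac
Checking each character:
  'p' at position 0: consonant
  'd' at position 1: consonant
  'h' at position 2: consonant
  'j' at position 3: consonant
  'l' at position 4: consonant
  'k' at position 5: consonant
  'a' at position 6: vowel (running total: 1)
  'c' at position 7: consonant
Total vowels: 1

1


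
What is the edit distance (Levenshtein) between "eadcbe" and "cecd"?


Computing edit distance: "eadcbe" -> "cecd"
DP table:
           c    e    c    d
      0    1    2    3    4
  e   1    1    1    2    3
  a   2    2    2    2    3
  d   3    3    3    3    2
  c   4    3    4    3    3
  b   5    4    4    4    4
  e   6    5    4    5    5
Edit distance = dp[6][4] = 5

5


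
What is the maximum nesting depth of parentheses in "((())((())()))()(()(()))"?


Input: "((())((())()))()(()(()))"
Tracking depth:
  Position 0 '(': depth becomes 1
  Position 1 '(': depth becomes 2
  Position 2 '(': depth becomes 3
  Position 3 ')': depth becomes 2
  Position 4 ')': depth becomes 1
  Position 5 '(': depth becomes 2
  Position 6 '(': depth becomes 3
  Position 7 '(': depth becomes 4
  Position 8 ')': depth becomes 3
  Position 9 ')': depth becomes 2
  Position 10 '(': depth becomes 3
  Position 11 ')': depth becomes 2
  Position 12 ')': depth becomes 1
  Position 13 ')': depth becomes 0
  Position 14 '(': depth becomes 1
  Position 15 ')': depth becomes 0
  Position 16 '(': depth becomes 1
  Position 17 '(': depth becomes 2
  Position 18 ')': depth becomes 1
  Position 19 '(': depth becomes 2
  Position 20 '(': depth becomes 3
  Position 21 ')': depth becomes 2
  Position 22 ')': depth becomes 1
  Position 23 ')': depth becomes 0
Maximum depth reached: 4

4


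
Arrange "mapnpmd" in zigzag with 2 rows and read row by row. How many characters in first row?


Zigzag "mapnpmd" into 2 rows:
Placing characters:
  'm' => row 0
  'a' => row 1
  'p' => row 0
  'n' => row 1
  'p' => row 0
  'm' => row 1
  'd' => row 0
Rows:
  Row 0: "mppd"
  Row 1: "anm"
First row length: 4

4


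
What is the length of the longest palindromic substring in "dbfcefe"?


Input: "dbfcefe"
Checking substrings for palindromes:
  [4:7] "efe" (len 3) => palindrome
Longest palindromic substring: "efe" with length 3

3


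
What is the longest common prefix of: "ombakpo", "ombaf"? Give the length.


Words: ombakpo, ombaf
  Position 0: all 'o' => match
  Position 1: all 'm' => match
  Position 2: all 'b' => match
  Position 3: all 'a' => match
  Position 4: ('k', 'f') => mismatch, stop
LCP = "omba" (length 4)

4


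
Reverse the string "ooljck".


Input: ooljck
Reading characters right to left:
  Position 5: 'k'
  Position 4: 'c'
  Position 3: 'j'
  Position 2: 'l'
  Position 1: 'o'
  Position 0: 'o'
Reversed: kcjloo

kcjloo


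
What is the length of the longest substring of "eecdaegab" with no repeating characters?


Input: "eecdaegab"
Sliding window (track last position of each char):
  Position 0 ('e'): window [0,0] length 1 -- new best
  Position 1 ('e'): repeat (last at 0), move window start to 1
  Position 1 ('e'): window [1,1] length 1
  Position 2 ('c'): window [1,2] length 2 -- new best
  Position 3 ('d'): window [1,3] length 3 -- new best
  Position 4 ('a'): window [1,4] length 4 -- new best
  Position 5 ('e'): repeat (last at 1), move window start to 2
  Position 5 ('e'): window [2,5] length 4
  Position 6 ('g'): window [2,6] length 5 -- new best
  Position 7 ('a'): repeat (last at 4), move window start to 5
  Position 7 ('a'): window [5,7] length 3
  Position 8 ('b'): window [5,8] length 4
Longest substring with no repeats: "cdaeg" with length 5

5


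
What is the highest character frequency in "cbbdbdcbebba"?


Input: cbbdbdcbebba
Character counts:
  'a': 1
  'b': 6
  'c': 2
  'd': 2
  'e': 1
Maximum frequency: 6

6


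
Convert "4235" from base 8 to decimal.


Input: "4235" in base 8
Positional expansion:
  Digit '4' (value 4) x 8^3 = 2048
  Digit '2' (value 2) x 8^2 = 128
  Digit '3' (value 3) x 8^1 = 24
  Digit '5' (value 5) x 8^0 = 5
Sum = 2205

2205


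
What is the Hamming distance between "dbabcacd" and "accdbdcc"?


Comparing "dbabcacd" and "accdbdcc" position by position:
  Position 0: 'd' vs 'a' => differ
  Position 1: 'b' vs 'c' => differ
  Position 2: 'a' vs 'c' => differ
  Position 3: 'b' vs 'd' => differ
  Position 4: 'c' vs 'b' => differ
  Position 5: 'a' vs 'd' => differ
  Position 6: 'c' vs 'c' => same
  Position 7: 'd' vs 'c' => differ
Total differences (Hamming distance): 7

7


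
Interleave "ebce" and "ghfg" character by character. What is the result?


Interleaving "ebce" and "ghfg":
  Position 0: 'e' from first, 'g' from second => "eg"
  Position 1: 'b' from first, 'h' from second => "bh"
  Position 2: 'c' from first, 'f' from second => "cf"
  Position 3: 'e' from first, 'g' from second => "eg"
Result: egbhcfeg

egbhcfeg


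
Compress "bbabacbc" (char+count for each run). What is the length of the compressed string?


Input: bbabacbc
Runs:
  'b' x 2 => "b2"
  'a' x 1 => "a1"
  'b' x 1 => "b1"
  'a' x 1 => "a1"
  'c' x 1 => "c1"
  'b' x 1 => "b1"
  'c' x 1 => "c1"
Compressed: "b2a1b1a1c1b1c1"
Compressed length: 14

14


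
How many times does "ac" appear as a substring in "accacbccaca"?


Searching for "ac" in "accacbccaca"
Scanning each position:
  Position 0: "ac" => MATCH
  Position 1: "cc" => no
  Position 2: "ca" => no
  Position 3: "ac" => MATCH
  Position 4: "cb" => no
  Position 5: "bc" => no
  Position 6: "cc" => no
  Position 7: "ca" => no
  Position 8: "ac" => MATCH
  Position 9: "ca" => no
Total occurrences: 3

3


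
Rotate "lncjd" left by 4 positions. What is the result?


Input: "lncjd", rotate left by 4
First 4 characters: "lncj"
Remaining characters: "d"
Concatenate remaining + first: "d" + "lncj" = "dlncj"

dlncj


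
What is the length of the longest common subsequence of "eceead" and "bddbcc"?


LCS of "eceead" and "bddbcc"
DP table:
           b    d    d    b    c    c
      0    0    0    0    0    0    0
  e   0    0    0    0    0    0    0
  c   0    0    0    0    0    1    1
  e   0    0    0    0    0    1    1
  e   0    0    0    0    0    1    1
  a   0    0    0    0    0    1    1
  d   0    0    1    1    1    1    1
LCS length = dp[6][6] = 1

1


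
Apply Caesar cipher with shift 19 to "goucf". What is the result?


Caesar cipher: shift "goucf" by 19
  'g' (pos 6) + 19 = pos 25 = 'z'
  'o' (pos 14) + 19 = pos 7 = 'h'
  'u' (pos 20) + 19 = pos 13 = 'n'
  'c' (pos 2) + 19 = pos 21 = 'v'
  'f' (pos 5) + 19 = pos 24 = 'y'
Result: zhnvy

zhnvy


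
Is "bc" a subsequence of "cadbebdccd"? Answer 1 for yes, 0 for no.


Check if "bc" is a subsequence of "cadbebdccd"
Greedy scan:
  Position 0 ('c'): no match needed
  Position 1 ('a'): no match needed
  Position 2 ('d'): no match needed
  Position 3 ('b'): matches sub[0] = 'b'
  Position 4 ('e'): no match needed
  Position 5 ('b'): no match needed
  Position 6 ('d'): no match needed
  Position 7 ('c'): matches sub[1] = 'c'
  Position 8 ('c'): no match needed
  Position 9 ('d'): no match needed
All 2 characters matched => is a subsequence

1
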